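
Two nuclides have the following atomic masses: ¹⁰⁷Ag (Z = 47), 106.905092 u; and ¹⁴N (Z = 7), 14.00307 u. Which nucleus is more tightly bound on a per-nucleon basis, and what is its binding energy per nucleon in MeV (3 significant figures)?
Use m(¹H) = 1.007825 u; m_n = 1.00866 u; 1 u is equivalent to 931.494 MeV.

¹⁰⁷Ag: Σm = 47(1.007825) + 60(1.00866) = 107.887375 u; Δm = 0.982283 u; E_B = 914.99 MeV; E_B/A = 8.551 MeV
¹⁴N: Σm = 7(1.007825) + 7(1.00866) = 14.115395 u; Δm = 0.112325 u; E_B = 104.63 MeV; E_B/A = 7.474 MeV
¹⁰⁷Ag has the higher binding energy per nucleon, so it is the more tightly bound nucleus.

¹⁰⁷Ag; 8.55 MeV/nucleon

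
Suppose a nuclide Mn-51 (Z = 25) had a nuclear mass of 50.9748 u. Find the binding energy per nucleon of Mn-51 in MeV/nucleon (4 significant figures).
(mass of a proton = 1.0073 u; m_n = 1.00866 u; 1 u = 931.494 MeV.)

7.906 MeV/nucleon

Σm = 25·m_p + 26·m_n = 25.1825 + 26.22516 = 51.40766 u
The mass defect is 51.40766 − 50.9748 = 0.43286 u.
E_B = 0.43286 × 931.494 = 403.206 MeV
Per nucleon: 403.206 / 51 = 7.906 MeV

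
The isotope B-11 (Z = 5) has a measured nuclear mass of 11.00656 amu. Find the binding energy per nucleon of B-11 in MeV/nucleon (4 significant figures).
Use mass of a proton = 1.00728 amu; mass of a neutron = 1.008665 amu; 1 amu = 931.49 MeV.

6.929 MeV/nucleon

With 5 protons and 6 neutrons (A = 11):
Mass of separated nucleons = 5(1.00728) + 6(1.008665) = 5.03640 + 6.051990 = 11.088390 amu
Mass defect Δm = 11.088390 − 11.00656 = 0.081830 amu
Binding energy = Δm·c² = 0.081830 × 931.49 MeV/amu = 76.2238 MeV
Per nucleon: 76.2238 / 11 = 6.929 MeV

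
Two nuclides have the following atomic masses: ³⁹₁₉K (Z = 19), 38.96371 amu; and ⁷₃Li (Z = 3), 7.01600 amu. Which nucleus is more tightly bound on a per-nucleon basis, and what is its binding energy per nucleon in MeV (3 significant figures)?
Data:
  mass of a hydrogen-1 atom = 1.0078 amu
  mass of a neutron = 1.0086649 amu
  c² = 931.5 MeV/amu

³⁹₁₉K; 8.55 MeV/nucleon

³⁹₁₉K: Σm = 19(1.0078) + 20(1.0086649) = 39.3214980 amu; Δm = 0.3577880 amu; E_B = 333.28 MeV; E_B/A = 8.546 MeV
⁷₃Li: Σm = 3(1.0078) + 4(1.0086649) = 7.0580596 amu; Δm = 0.0420596 amu; E_B = 39.179 MeV; E_B/A = 5.597 MeV
³⁹₁₉K has the higher binding energy per nucleon, so it is the more tightly bound nucleus.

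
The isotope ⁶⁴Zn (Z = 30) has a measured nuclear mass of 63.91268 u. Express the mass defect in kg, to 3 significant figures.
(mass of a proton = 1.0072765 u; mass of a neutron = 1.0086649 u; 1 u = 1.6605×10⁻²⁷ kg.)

9.97e-28 kg

Σm = 30·m_p + 34·m_n = 30.2182950 + 34.2946066 = 64.5129016 u
Δm = 64.5129016 − 63.91268 = 0.6002216 u
In SI units: 0.6002216 u × 1.6605×10⁻²⁷ kg/u = 9.9667e-28 kg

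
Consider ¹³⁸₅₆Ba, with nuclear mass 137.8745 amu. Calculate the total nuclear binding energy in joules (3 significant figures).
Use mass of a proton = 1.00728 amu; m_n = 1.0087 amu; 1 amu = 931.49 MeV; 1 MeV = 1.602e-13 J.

The nucleus contains 56 protons and 138 − 56 = 82 neutrons.
Σm = 56·m_p + 82·m_n = 56.40768 + 82.7134 = 139.12108 amu
The mass defect is 139.12108 − 137.8745 = 1.24658 amu.
E_B = 1.24658 × 931.49 = 1161.18 MeV
In joules: 1161.18 MeV × 1.602e-13 J/MeV = 1.8602e-10 J

1.86e-10 J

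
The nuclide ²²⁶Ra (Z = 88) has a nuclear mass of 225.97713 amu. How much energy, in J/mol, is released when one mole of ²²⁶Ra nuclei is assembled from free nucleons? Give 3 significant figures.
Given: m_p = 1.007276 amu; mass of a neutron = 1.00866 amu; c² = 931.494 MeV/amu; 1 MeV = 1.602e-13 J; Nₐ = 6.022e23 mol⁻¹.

1.67e+14 J/mol

With 88 protons and 138 neutrons (A = 226):
Mass of separated nucleons = 88(1.007276) + 138(1.00866) = 88.640288 + 139.19508 = 227.835368 amu
Δm = 227.835368 − 225.97713 = 1.858238 amu
Converting to energy: 1.858238 amu × 931.494 MeV/amu = 1730.94 MeV
Per nucleus in joules: 1730.94 MeV × 1.602e-13 J/MeV = 2.7730e-10 J
Per mole: 2.7730e-10 J × 6.022e23 mol⁻¹ = 1.6699e+14 J/mol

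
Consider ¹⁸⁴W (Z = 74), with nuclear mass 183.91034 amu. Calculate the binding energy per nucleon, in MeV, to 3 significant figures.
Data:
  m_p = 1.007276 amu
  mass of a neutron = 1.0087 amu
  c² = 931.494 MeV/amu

With 74 protons and 110 neutrons (A = 184):
Mass of separated nucleons = 74(1.007276) + 110(1.0087) = 74.538424 + 110.9570 = 185.495424 amu
The mass defect is 185.495424 − 183.91034 = 1.585084 amu.
E_B = 1.585084 × 931.494 = 1476.50 MeV
Per nucleon: 1476.50 / 184 = 8.024 MeV

8.02 MeV/nucleon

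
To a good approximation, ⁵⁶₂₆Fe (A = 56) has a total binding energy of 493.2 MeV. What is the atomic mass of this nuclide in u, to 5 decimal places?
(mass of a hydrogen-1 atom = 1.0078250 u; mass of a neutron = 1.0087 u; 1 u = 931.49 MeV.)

Mass defect = 493.2 MeV / (931.49 MeV/u) = 0.5294743 u
Constituent mass = 26(1.0078250) + 30(1.0087) = 56.4644500 u
Atomic mass = 56.4644500 − 0.5294743 = 55.9349757 u ≈ 55.93498 u (to 5 decimal places)

55.93498 u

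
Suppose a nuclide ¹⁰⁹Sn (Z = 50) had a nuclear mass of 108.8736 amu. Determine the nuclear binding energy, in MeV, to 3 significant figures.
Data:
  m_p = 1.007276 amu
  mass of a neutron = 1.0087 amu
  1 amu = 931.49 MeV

935 MeV

Σm = 50·m_p + 59·m_n = 50.363800 + 59.5133 = 109.877100 amu
Mass defect Δm = 109.877100 − 108.8736 = 1.003500 amu
Binding energy = Δm·c² = 1.003500 × 931.49 MeV/amu = 934.750 MeV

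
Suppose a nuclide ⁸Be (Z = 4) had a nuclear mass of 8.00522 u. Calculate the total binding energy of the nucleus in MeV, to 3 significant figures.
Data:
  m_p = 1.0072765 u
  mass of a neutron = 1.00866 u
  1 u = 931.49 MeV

Σm = 4·m_p + 4·m_n = 4.0291060 + 4.03464 = 8.0637460 u
Δm = 8.0637460 − 8.00522 = 0.0585260 u
Converting to energy: 0.0585260 u × 931.49 MeV/u = 54.5164 MeV

54.5 MeV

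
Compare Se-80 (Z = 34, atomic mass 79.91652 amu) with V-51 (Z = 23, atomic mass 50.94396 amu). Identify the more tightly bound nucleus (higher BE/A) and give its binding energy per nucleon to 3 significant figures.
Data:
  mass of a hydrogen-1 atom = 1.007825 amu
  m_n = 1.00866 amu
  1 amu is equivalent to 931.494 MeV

V-51; 8.74 MeV/nucleon

Se-80: Σm = 34(1.007825) + 46(1.00866) = 80.664410 amu; Δm = 0.747890 amu; E_B = 696.66 MeV; E_B/A = 8.708 MeV
V-51: Σm = 23(1.007825) + 28(1.00866) = 51.422455 amu; Δm = 0.478495 amu; E_B = 445.72 MeV; E_B/A = 8.740 MeV
V-51 has the higher binding energy per nucleon, so it is the more tightly bound nucleus.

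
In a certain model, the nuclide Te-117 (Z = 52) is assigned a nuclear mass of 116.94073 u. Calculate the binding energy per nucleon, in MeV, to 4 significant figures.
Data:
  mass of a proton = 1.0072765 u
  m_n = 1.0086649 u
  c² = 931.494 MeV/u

Total constituent mass: 52 × 1.0072765 + 65 × 1.0086649 = 117.9415965 u
The mass defect is 117.9415965 − 116.94073 = 1.0008665 u.
Converting to energy: 1.0008665 u × 931.494 MeV/u = 932.301 MeV
Dividing by A = 117 gives 7.968 MeV per nucleon.

7.968 MeV/nucleon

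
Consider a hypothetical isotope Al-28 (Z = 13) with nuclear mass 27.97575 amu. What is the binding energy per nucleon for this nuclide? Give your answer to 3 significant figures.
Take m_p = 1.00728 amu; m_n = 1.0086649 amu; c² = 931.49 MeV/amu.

8.28 MeV/nucleon

Σm = 13·m_p + 15·m_n = 13.09464 + 15.1299735 = 28.2246135 amu
The mass defect is 28.2246135 − 27.97575 = 0.2488635 amu.
Binding energy = Δm·c² = 0.2488635 × 931.49 MeV/amu = 231.814 MeV
BE/A = 231.814 MeV / 28 = 8.279 MeV/nucleon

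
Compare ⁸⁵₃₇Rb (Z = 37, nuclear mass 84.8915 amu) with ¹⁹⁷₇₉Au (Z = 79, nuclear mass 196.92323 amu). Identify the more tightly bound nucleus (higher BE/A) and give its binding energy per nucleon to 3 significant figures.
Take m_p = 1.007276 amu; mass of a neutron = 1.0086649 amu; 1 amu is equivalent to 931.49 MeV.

⁸⁵₃₇Rb: Σm = 37(1.007276) + 48(1.0086649) = 85.6851272 amu; Δm = 0.7936272 amu; E_B = 739.26 MeV; E_B/A = 8.697 MeV
¹⁹⁷₇₉Au: Σm = 79(1.007276) + 118(1.0086649) = 198.5972622 amu; Δm = 1.6740322 amu; E_B = 1559.3 MeV; E_B/A = 7.915 MeV
⁸⁵₃₇Rb has the higher binding energy per nucleon, so it is the more tightly bound nucleus.

⁸⁵₃₇Rb; 8.70 MeV/nucleon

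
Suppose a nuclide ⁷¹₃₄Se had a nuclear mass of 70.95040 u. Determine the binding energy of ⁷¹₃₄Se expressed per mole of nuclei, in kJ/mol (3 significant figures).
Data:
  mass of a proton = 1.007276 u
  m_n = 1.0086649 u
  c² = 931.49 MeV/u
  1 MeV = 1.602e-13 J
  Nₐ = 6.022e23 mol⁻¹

With 34 protons and 37 neutrons (A = 71):
Σm = 34·m_p + 37·m_n = 34.247384 + 37.3206013 = 71.5679853 u
The mass defect is 71.5679853 − 70.95040 = 0.6175853 u.
Converting to energy: 0.6175853 u × 931.49 MeV/u = 575.275 MeV
Per nucleus in joules: 575.275 MeV × 1.602e-13 J/MeV = 9.2159e-11 J
Per mole: 9.2159e-11 J × 6.022e23 mol⁻¹ = 5.5498e+13 J/mol

5.55e+10 kJ/mol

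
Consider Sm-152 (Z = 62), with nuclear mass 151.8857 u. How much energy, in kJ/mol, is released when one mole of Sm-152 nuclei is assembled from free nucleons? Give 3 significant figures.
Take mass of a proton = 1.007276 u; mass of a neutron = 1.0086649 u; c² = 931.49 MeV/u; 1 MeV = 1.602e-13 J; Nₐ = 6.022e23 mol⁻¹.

The nucleus contains 62 protons and 152 − 62 = 90 neutrons.
Σm = 62·m_p + 90·m_n = 62.451112 + 90.7798410 = 153.2309530 u
Δm = 153.2309530 − 151.8857 = 1.3452530 u
E_B = 1.3452530 × 931.49 = 1253.09 MeV
Per nucleus in joules: 1253.09 MeV × 1.602e-13 J/MeV = 2.0075e-10 J
Per mole: 2.0075e-10 J × 6.022e23 mol⁻¹ = 1.2089e+14 J/mol

1.21e+11 kJ/mol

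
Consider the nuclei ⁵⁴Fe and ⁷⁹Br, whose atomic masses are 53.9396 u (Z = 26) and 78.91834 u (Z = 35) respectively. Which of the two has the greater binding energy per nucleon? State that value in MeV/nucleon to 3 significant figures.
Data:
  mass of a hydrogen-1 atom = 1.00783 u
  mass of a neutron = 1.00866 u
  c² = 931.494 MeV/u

⁵⁴Fe: Σm = 26(1.00783) + 28(1.00866) = 54.44606 u; Δm = 0.50646 u; E_B = 471.76 MeV; E_B/A = 8.736 MeV
⁷⁹Br: Σm = 35(1.00783) + 44(1.00866) = 79.65509 u; Δm = 0.73675 u; E_B = 686.28 MeV; E_B/A = 8.687 MeV
⁵⁴Fe has the higher binding energy per nucleon, so it is the more tightly bound nucleus.

⁵⁴Fe; 8.74 MeV/nucleon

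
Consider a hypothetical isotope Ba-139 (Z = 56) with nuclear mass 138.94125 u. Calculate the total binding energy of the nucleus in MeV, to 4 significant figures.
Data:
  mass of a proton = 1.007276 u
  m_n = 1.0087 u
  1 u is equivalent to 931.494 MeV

Total constituent mass: 56 × 1.007276 + 83 × 1.0087 = 140.129556 u
The mass defect is 140.129556 − 138.94125 = 1.188306 u.
Converting to energy: 1.188306 u × 931.494 MeV/u = 1106.90 MeV

1107 MeV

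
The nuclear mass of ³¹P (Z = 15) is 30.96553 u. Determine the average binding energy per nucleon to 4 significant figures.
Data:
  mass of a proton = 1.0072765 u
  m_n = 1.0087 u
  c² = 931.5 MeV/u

8.498 MeV/nucleon

Mass of separated nucleons = 15(1.0072765) + 16(1.0087) = 15.1091475 + 16.1392 = 31.2483475 u
The mass defect is 31.2483475 − 30.96553 = 0.2828175 u.
Converting to energy: 0.2828175 u × 931.5 MeV/u = 263.445 MeV
Dividing by A = 31 gives 8.498 MeV per nucleon.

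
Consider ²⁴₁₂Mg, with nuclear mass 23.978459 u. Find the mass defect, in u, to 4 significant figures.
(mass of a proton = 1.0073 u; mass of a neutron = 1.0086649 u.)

0.2131 u

With 12 protons and 12 neutrons (A = 24):
Σm = 12·m_p + 12·m_n = 12.0876 + 12.1039788 = 24.1915788 u
The mass defect is 24.1915788 − 23.978459 = 0.2131198 u.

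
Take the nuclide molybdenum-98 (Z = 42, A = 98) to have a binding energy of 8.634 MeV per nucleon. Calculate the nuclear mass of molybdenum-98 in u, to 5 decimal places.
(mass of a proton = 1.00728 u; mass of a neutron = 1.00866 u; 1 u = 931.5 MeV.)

Total binding energy = 98 × 8.634 = 846.132 MeV
Mass defect = 846.132 MeV / (931.5 MeV/u) = 0.9083543 u
Constituent mass = 42(1.00728) + 56(1.00866) = 98.79072 u
Nuclear mass = 98.79072 − 0.9083543 = 97.8823657 u ≈ 97.88237 u (to 5 decimal places)

97.88237 u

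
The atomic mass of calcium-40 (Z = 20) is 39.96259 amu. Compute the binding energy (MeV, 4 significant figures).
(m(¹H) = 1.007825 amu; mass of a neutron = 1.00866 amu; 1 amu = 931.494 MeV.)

The nucleus contains 20 protons and 40 − 20 = 20 neutrons.
Mass of separated nucleons = 20(1.007825) + 20(1.00866) = 20.156500 + 20.17320 = 40.329700 amu
Mass defect Δm = 40.329700 − 39.96259 = 0.367110 amu
E_B = 0.367110 × 931.494 = 341.961 MeV

342.0 MeV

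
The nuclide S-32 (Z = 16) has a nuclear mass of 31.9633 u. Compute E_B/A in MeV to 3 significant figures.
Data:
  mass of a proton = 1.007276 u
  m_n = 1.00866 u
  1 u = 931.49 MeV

8.49 MeV/nucleon

The nucleus contains 16 protons and 32 − 16 = 16 neutrons.
Σm = 16·m_p + 16·m_n = 16.116416 + 16.13856 = 32.254976 u
Mass defect Δm = 32.254976 − 31.9633 = 0.291676 u
Converting to energy: 0.291676 u × 931.49 MeV/u = 271.693 MeV
Per nucleon: 271.693 / 32 = 8.490 MeV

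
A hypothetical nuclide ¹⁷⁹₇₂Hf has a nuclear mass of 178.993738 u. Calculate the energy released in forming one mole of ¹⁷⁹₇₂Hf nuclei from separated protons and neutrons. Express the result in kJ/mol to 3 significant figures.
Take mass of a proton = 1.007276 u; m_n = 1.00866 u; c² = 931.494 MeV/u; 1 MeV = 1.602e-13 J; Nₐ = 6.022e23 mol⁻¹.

Z = 72, so N = A − Z = 179 − 72 = 107.
Σm = 72·m_p + 107·m_n = 72.523872 + 107.92662 = 180.450492 u
The mass defect is 180.450492 − 178.993738 = 1.456754 u.
Binding energy = Δm·c² = 1.456754 × 931.494 MeV/u = 1356.96 MeV
Per nucleus in joules: 1356.96 MeV × 1.602e-13 J/MeV = 2.1738e-10 J
Per mole: 2.1738e-10 J × 6.022e23 mol⁻¹ = 1.3091e+14 J/mol

1.31e+11 kJ/mol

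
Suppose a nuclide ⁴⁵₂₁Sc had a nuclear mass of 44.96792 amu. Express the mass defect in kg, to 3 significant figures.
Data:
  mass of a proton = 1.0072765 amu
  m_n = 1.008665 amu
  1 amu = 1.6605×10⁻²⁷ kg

6.52e-28 kg

With 21 protons and 24 neutrons (A = 45):
Mass of separated nucleons = 21(1.0072765) + 24(1.008665) = 21.1528065 + 24.207960 = 45.3607665 amu
The mass defect is 45.3607665 − 44.96792 = 0.3928465 amu.
In SI units: 0.3928465 amu × 1.6605×10⁻²⁷ kg/amu = 6.5232e-28 kg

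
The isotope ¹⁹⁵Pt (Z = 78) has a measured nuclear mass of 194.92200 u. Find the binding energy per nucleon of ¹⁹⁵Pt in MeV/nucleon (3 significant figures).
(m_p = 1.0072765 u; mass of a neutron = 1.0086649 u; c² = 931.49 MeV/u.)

Total constituent mass: 78 × 1.0072765 + 117 × 1.0086649 = 196.5813603 u
Δm = 196.5813603 − 194.92200 = 1.6593603 u
Converting to energy: 1.6593603 u × 931.49 MeV/u = 1545.68 MeV
Per nucleon: 1545.68 / 195 = 7.927 MeV

7.93 MeV/nucleon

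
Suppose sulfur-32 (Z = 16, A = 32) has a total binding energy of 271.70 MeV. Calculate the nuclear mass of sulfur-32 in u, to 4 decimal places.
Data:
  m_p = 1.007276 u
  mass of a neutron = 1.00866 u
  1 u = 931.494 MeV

31.9633 u

Mass defect = 271.70 MeV / (931.494 MeV/u) = 0.291682 u
Constituent mass = 16(1.007276) + 16(1.00866) = 32.254976 u
Nuclear mass = 32.254976 − 0.291682 = 31.963294 u ≈ 31.9633 u (to 4 decimal places)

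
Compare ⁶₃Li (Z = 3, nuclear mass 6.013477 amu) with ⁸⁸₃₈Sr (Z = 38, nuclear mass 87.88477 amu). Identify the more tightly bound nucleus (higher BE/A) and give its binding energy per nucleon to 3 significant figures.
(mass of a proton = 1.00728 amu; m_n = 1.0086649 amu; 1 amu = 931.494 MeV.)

⁸⁸₃₈Sr; 8.73 MeV/nucleon

⁶₃Li: Σm = 3(1.00728) + 3(1.0086649) = 6.0478347 amu; Δm = 0.0343577 amu; E_B = 32.004 MeV; E_B/A = 5.334 MeV
⁸⁸₃₈Sr: Σm = 38(1.00728) + 50(1.0086649) = 88.7098850 amu; Δm = 0.8251150 amu; E_B = 768.59 MeV; E_B/A = 8.734 MeV
⁸⁸₃₈Sr has the higher binding energy per nucleon, so it is the more tightly bound nucleus.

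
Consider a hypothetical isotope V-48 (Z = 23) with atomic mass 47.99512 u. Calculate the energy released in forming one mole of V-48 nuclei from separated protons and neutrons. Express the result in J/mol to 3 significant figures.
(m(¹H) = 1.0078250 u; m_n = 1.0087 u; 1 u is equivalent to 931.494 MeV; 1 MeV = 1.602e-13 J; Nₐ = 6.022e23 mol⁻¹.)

3.62e+13 J/mol

Z = 23, so N = A − Z = 48 − 23 = 25.
Σm = 23·m(¹H) + 25·m_n = 23.1799750 + 25.2175 = 48.3974750 u
Mass defect Δm = 48.3974750 − 47.99512 = 0.4023550 u
Converting to energy: 0.4023550 u × 931.494 MeV/u = 374.791 MeV
Per nucleus in joules: 374.791 MeV × 1.602e-13 J/MeV = 6.0042e-11 J
Per mole: 6.0042e-11 J × 6.022e23 mol⁻¹ = 3.6157e+13 J/mol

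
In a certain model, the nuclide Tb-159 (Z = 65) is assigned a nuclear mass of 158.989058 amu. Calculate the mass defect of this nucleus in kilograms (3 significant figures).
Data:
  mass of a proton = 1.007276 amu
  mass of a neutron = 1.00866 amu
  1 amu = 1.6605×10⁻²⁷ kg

2.16e-27 kg

Z = 65, so N = A − Z = 159 − 65 = 94.
Σm = 65·m_p + 94·m_n = 65.472940 + 94.81404 = 160.286980 amu
Mass defect Δm = 160.286980 − 158.989058 = 1.297922 amu
In SI units: 1.297922 amu × 1.6605×10⁻²⁷ kg/amu = 2.1552e-27 kg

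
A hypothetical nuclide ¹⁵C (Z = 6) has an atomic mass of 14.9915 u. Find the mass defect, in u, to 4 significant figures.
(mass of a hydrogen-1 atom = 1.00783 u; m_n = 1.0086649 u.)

The nucleus contains 6 protons and 15 − 6 = 9 neutrons.
Σm = 6·m(¹H) + 9·m_n = 6.04698 + 9.0779841 = 15.1249641 u
Mass defect Δm = 15.1249641 − 14.9915 = 0.1334641 u

0.1335 u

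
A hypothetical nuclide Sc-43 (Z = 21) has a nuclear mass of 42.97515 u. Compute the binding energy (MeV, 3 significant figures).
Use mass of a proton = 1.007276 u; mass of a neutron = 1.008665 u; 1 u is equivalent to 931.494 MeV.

Z = 21, so N = A − Z = 43 − 21 = 22.
Total constituent mass: 21 × 1.007276 + 22 × 1.008665 = 43.343426 u
Mass defect Δm = 43.343426 − 42.97515 = 0.368276 u
E_B = 0.368276 × 931.494 = 343.047 MeV

343 MeV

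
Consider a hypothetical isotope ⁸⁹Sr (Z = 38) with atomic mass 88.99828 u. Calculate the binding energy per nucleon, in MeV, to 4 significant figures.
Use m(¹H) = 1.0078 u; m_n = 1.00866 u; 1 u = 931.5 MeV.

7.743 MeV/nucleon

The nucleus contains 38 protons and 89 − 38 = 51 neutrons.
Mass of separated nucleons = 38(1.0078) + 51(1.00866) = 38.2964 + 51.44166 = 89.73806 u
The mass defect is 89.73806 − 88.99828 = 0.73978 u.
Converting to energy: 0.73978 u × 931.5 MeV/u = 689.105 MeV
BE/A = 689.105 MeV / 89 = 7.743 MeV/nucleon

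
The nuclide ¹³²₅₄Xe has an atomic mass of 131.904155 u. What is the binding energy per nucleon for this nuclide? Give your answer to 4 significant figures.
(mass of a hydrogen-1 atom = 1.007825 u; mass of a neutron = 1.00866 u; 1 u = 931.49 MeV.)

The nucleus contains 54 protons and 132 − 54 = 78 neutrons.
Σm = 54·m(¹H) + 78·m_n = 54.422550 + 78.67548 = 133.098030 u
Δm = 133.098030 − 131.904155 = 1.193875 u
E_B = 1.193875 × 931.49 = 1112.08 MeV
Per nucleon: 1112.08 / 132 = 8.425 MeV

8.425 MeV/nucleon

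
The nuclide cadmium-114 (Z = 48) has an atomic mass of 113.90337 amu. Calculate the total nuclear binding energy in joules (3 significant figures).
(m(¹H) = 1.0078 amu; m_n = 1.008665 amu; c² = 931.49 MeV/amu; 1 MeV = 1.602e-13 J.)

1.56e-10 J

Z = 48, so N = A − Z = 114 − 48 = 66.
Σm = 48·m(¹H) + 66·m_n = 48.3744 + 66.571890 = 114.946290 amu
Mass defect Δm = 114.946290 − 113.90337 = 1.042920 amu
Converting to energy: 1.042920 amu × 931.49 MeV/amu = 971.470 MeV
In joules: 971.470 MeV × 1.602e-13 J/MeV = 1.5563e-10 J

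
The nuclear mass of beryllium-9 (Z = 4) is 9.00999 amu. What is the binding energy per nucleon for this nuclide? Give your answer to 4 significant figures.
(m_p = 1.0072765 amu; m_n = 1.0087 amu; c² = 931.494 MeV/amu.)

Σm = 4·m_p + 5·m_n = 4.0291060 + 5.0435 = 9.0726060 amu
The mass defect is 9.0726060 − 9.00999 = 0.0626160 amu.
Converting to energy: 0.0626160 amu × 931.494 MeV/amu = 58.3264 MeV
BE/A = 58.3264 MeV / 9 = 6.481 MeV/nucleon

6.481 MeV/nucleon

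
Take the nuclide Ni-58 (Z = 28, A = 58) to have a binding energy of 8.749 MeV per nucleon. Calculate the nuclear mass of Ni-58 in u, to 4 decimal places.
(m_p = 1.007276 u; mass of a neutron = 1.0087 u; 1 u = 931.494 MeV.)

57.9200 u

Total binding energy = 58 × 8.749 = 507.442 MeV
Mass defect = 507.442 MeV / (931.494 MeV/u) = 0.544761 u
Constituent mass = 28(1.007276) + 30(1.0087) = 58.464728 u
Nuclear mass = 58.464728 − 0.544761 = 57.919967 u ≈ 57.9200 u (to 4 decimal places)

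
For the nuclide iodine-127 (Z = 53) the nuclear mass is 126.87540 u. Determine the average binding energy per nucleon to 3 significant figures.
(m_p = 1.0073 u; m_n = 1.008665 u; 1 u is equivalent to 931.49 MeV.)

Z = 53, so N = A − Z = 127 − 53 = 74.
Σm = 53·m_p + 74·m_n = 53.3869 + 74.641210 = 128.028110 u
Mass defect Δm = 128.028110 − 126.87540 = 1.152710 u
E_B = 1.152710 × 931.49 = 1073.74 MeV
Dividing by A = 127 gives 8.4546 MeV per nucleon.

8.45 MeV/nucleon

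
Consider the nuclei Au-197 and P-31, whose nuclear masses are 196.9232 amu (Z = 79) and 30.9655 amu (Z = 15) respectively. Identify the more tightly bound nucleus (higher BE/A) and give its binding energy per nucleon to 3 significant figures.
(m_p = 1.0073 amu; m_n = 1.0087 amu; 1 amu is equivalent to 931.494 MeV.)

Au-197: Σm = 79(1.0073) + 118(1.0087) = 198.6033 amu; Δm = 1.6801 amu; E_B = 1565.0 MeV; E_B/A = 7.944 MeV
P-31: Σm = 15(1.0073) + 16(1.0087) = 31.2487 amu; Δm = 0.2832 amu; E_B = 263.80 MeV; E_B/A = 8.510 MeV
P-31 has the higher binding energy per nucleon, so it is the more tightly bound nucleus.

P-31; 8.51 MeV/nucleon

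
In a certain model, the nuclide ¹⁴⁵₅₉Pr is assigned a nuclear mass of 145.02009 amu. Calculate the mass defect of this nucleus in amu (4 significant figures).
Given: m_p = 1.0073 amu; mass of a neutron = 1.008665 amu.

Z = 59, so N = A − Z = 145 − 59 = 86.
Mass of separated nucleons = 59(1.0073) + 86(1.008665) = 59.4307 + 86.745190 = 146.175890 amu
The mass defect is 146.175890 − 145.02009 = 1.155800 amu.

1.156 amu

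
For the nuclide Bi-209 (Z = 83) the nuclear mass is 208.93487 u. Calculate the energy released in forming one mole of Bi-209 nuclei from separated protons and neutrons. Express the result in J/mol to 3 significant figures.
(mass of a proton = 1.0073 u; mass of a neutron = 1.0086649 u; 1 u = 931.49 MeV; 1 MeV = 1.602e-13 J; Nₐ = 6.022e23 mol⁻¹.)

The nucleus contains 83 protons and 209 − 83 = 126 neutrons.
Σm = 83·m_p + 126·m_n = 83.6059 + 127.0917774 = 210.6976774 u
Mass defect Δm = 210.6976774 − 208.93487 = 1.7628074 u
Converting to energy: 1.7628074 u × 931.49 MeV/u = 1642.04 MeV
Per nucleus in joules: 1642.04 MeV × 1.602e-13 J/MeV = 2.6305e-10 J
Per mole: 2.6305e-10 J × 6.022e23 mol⁻¹ = 1.5841e+14 J/mol

1.58e+14 J/mol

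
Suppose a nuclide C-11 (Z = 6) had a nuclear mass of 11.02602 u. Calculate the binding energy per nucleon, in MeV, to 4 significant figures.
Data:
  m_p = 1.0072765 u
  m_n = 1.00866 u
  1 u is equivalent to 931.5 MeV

Mass of separated nucleons = 6(1.0072765) + 5(1.00866) = 6.0436590 + 5.04330 = 11.0869590 u
The mass defect is 11.0869590 − 11.02602 = 0.0609390 u.
Converting to energy: 0.0609390 u × 931.5 MeV/u = 56.7647 MeV
Per nucleon: 56.7647 / 11 = 5.160 MeV

5.160 MeV/nucleon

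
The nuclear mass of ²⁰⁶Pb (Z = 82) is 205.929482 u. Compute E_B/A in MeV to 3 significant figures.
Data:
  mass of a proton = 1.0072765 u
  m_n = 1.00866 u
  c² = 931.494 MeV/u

7.87 MeV/nucleon

Total constituent mass: 82 × 1.0072765 + 124 × 1.00866 = 207.6705130 u
Δm = 207.6705130 − 205.929482 = 1.7410310 u
E_B = 1.7410310 × 931.494 = 1621.76 MeV
BE/A = 1621.76 MeV / 206 = 7.873 MeV/nucleon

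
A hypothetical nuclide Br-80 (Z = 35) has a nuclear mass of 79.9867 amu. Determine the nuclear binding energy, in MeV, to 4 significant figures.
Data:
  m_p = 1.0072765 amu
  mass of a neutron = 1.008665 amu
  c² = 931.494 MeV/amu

612.8 MeV

The nucleus contains 35 protons and 80 − 35 = 45 neutrons.
Mass of separated nucleons = 35(1.0072765) + 45(1.008665) = 35.2546775 + 45.389925 = 80.6446025 amu
The mass defect is 80.6446025 − 79.9867 = 0.6579025 amu.
E_B = 0.6579025 × 931.494 = 612.832 MeV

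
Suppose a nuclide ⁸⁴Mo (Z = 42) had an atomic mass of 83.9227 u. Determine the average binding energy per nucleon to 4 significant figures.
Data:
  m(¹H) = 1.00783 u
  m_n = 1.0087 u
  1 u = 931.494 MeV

Σm = 42·m(¹H) + 42·m_n = 42.32886 + 42.3654 = 84.69426 u
The mass defect is 84.69426 − 83.9227 = 0.77156 u.
E_B = 0.77156 × 931.494 = 718.704 MeV
Per nucleon: 718.704 / 84 = 8.556 MeV

8.556 MeV/nucleon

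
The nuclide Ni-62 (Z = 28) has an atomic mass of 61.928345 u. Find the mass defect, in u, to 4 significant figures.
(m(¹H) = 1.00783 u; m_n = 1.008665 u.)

0.5855 u

Σm = 28·m(¹H) + 34·m_n = 28.21924 + 34.294610 = 62.513850 u
Δm = 62.513850 − 61.928345 = 0.585505 u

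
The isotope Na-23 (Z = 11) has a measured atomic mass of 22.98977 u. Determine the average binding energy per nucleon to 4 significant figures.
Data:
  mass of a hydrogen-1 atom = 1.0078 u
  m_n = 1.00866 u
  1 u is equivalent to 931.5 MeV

8.098 MeV/nucleon

Mass of separated nucleons = 11(1.0078) + 12(1.00866) = 11.0858 + 12.10392 = 23.18972 u
The mass defect is 23.18972 − 22.98977 = 0.19995 u.
Converting to energy: 0.19995 u × 931.5 MeV/u = 186.253 MeV
BE/A = 186.253 MeV / 23 = 8.098 MeV/nucleon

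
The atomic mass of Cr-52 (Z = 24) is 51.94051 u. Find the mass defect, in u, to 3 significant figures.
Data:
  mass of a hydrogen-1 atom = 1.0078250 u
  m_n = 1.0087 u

0.491 u

With 24 protons and 28 neutrons (A = 52):
Total constituent mass: 24 × 1.0078250 + 28 × 1.0087 = 52.4314000 u
Δm = 52.4314000 − 51.94051 = 0.4908900 u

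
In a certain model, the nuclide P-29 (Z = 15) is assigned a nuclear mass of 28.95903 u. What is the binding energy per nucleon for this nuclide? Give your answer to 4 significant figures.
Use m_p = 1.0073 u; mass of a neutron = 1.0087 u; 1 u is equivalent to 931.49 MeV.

Mass of separated nucleons = 15(1.0073) + 14(1.0087) = 15.1095 + 14.1218 = 29.2313 u
Δm = 29.2313 − 28.95903 = 0.27227 u
Binding energy = Δm·c² = 0.27227 × 931.49 MeV/u = 253.617 MeV
Per nucleon: 253.617 / 29 = 8.745 MeV

8.745 MeV/nucleon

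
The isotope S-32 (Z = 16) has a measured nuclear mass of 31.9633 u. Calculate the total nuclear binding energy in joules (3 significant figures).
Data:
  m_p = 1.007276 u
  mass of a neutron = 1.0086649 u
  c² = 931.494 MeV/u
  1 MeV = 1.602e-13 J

Total constituent mass: 16 × 1.007276 + 16 × 1.0086649 = 32.2550544 u
The mass defect is 32.2550544 − 31.9633 = 0.2917544 u.
Converting to energy: 0.2917544 u × 931.494 MeV/u = 271.767 MeV
In joules: 271.767 MeV × 1.602e-13 J/MeV = 4.3537e-11 J

4.35e-11 J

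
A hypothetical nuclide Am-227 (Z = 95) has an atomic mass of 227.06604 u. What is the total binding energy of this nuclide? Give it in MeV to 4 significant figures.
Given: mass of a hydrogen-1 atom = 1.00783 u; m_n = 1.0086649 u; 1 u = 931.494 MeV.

1697 MeV

Total constituent mass: 95 × 1.00783 + 132 × 1.0086649 = 228.8876168 u
Mass defect Δm = 228.8876168 − 227.06604 = 1.8215768 u
Converting to energy: 1.8215768 u × 931.494 MeV/u = 1696.79 MeV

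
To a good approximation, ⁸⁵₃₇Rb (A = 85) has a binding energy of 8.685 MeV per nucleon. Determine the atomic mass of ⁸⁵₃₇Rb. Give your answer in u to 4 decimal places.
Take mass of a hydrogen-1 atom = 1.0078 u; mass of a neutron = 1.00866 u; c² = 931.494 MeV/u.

84.9118 u

Total binding energy = 85 × 8.685 = 738.225 MeV
Mass defect = 738.225 MeV / (931.494 MeV/u) = 0.792517 u
Constituent mass = 37(1.0078) + 48(1.00866) = 85.70428 u
Atomic mass = 85.70428 − 0.792517 = 84.911763 u ≈ 84.9118 u (to 4 decimal places)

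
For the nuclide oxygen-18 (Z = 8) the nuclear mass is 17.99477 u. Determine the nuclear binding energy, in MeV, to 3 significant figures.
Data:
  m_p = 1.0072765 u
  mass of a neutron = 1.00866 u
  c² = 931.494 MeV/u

140 MeV

The nucleus contains 8 protons and 18 − 8 = 10 neutrons.
Mass of separated nucleons = 8(1.0072765) + 10(1.00866) = 8.0582120 + 10.08660 = 18.1448120 u
The mass defect is 18.1448120 − 17.99477 = 0.1500420 u.
E_B = 0.1500420 × 931.494 = 139.763 MeV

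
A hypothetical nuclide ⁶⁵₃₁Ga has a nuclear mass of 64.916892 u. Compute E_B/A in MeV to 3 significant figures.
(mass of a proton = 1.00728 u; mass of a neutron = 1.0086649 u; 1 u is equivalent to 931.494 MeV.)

8.65 MeV/nucleon

With 31 protons and 34 neutrons (A = 65):
Σm = 31·m_p + 34·m_n = 31.22568 + 34.2946066 = 65.5202866 u
The mass defect is 65.5202866 − 64.916892 = 0.6033946 u.
E_B = 0.6033946 × 931.494 = 562.058 MeV
Per nucleon: 562.058 / 65 = 8.647 MeV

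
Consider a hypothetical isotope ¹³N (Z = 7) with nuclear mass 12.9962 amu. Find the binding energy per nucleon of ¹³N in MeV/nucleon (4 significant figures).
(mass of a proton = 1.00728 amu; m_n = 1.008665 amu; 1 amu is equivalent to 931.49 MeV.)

Total constituent mass: 7 × 1.00728 + 6 × 1.008665 = 13.102950 amu
Δm = 13.102950 − 12.9962 = 0.106750 amu
Converting to energy: 0.106750 amu × 931.49 MeV/amu = 99.4366 MeV
Per nucleon: 99.4366 / 13 = 7.649 MeV

7.649 MeV/nucleon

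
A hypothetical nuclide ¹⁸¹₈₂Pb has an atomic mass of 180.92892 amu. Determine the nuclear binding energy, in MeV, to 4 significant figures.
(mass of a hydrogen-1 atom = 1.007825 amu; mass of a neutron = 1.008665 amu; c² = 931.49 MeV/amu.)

Z = 82, so N = A − Z = 181 − 82 = 99.
Σm = 82·m(¹H) + 99·m_n = 82.641650 + 99.857835 = 182.499485 amu
Δm = 182.499485 − 180.92892 = 1.570565 amu
Converting to energy: 1.570565 amu × 931.49 MeV/amu = 1462.97 MeV

1463 MeV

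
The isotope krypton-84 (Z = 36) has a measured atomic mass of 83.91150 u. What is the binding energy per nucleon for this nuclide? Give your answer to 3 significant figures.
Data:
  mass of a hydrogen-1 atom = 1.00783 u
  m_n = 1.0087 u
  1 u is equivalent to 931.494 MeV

8.74 MeV/nucleon

The nucleus contains 36 protons and 84 − 36 = 48 neutrons.
Total constituent mass: 36 × 1.00783 + 48 × 1.0087 = 84.69948 u
The mass defect is 84.69948 − 83.91150 = 0.78798 u.
E_B = 0.78798 × 931.494 = 733.999 MeV
Per nucleon: 733.999 / 84 = 8.738 MeV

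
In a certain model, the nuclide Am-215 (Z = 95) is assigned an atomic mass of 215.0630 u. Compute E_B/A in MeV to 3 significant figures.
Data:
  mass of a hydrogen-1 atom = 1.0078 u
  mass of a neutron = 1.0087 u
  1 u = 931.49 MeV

Total constituent mass: 95 × 1.0078 + 120 × 1.0087 = 216.7850 u
Mass defect Δm = 216.7850 − 215.0630 = 1.7220 u
Binding energy = Δm·c² = 1.7220 × 931.49 MeV/u = 1604.03 MeV
BE/A = 1604.03 MeV / 215 = 7.461 MeV/nucleon

7.46 MeV/nucleon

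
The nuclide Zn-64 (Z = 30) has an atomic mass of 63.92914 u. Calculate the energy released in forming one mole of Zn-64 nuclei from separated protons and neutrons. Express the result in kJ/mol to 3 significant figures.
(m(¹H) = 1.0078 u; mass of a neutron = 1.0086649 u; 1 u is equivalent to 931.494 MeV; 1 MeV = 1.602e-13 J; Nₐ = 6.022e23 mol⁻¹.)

With 30 protons and 34 neutrons (A = 64):
Mass of separated nucleons = 30(1.0078) + 34(1.0086649) = 30.2340 + 34.2946066 = 64.5286066 u
Mass defect Δm = 64.5286066 − 63.92914 = 0.5994666 u
E_B = 0.5994666 × 931.494 = 558.400 MeV
Per nucleus in joules: 558.400 MeV × 1.602e-13 J/MeV = 8.9456e-11 J
Per mole: 8.9456e-11 J × 6.022e23 mol⁻¹ = 5.3870e+13 J/mol

5.39e+10 kJ/mol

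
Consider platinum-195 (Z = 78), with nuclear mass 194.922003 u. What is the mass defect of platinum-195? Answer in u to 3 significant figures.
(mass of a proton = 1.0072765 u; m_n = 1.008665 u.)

Z = 78, so N = A − Z = 195 − 78 = 117.
Mass of separated nucleons = 78(1.0072765) + 117(1.008665) = 78.5675670 + 118.013805 = 196.5813720 u
The mass defect is 196.5813720 − 194.922003 = 1.6593690 u.

1.66 u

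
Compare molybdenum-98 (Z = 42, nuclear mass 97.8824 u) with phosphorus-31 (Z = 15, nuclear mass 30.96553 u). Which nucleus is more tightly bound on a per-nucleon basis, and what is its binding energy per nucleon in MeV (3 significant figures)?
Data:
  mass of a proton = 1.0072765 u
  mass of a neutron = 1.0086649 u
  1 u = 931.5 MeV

molybdenum-98: Σm = 42(1.0072765) + 56(1.0086649) = 98.7908474 u; Δm = 0.9084474 u; E_B = 846.22 MeV; E_B/A = 8.6349 MeV
phosphorus-31: Σm = 15(1.0072765) + 16(1.0086649) = 31.2477859 u; Δm = 0.2822559 u; E_B = 262.92 MeV; E_B/A = 8.481 MeV
molybdenum-98 has the higher binding energy per nucleon, so it is the more tightly bound nucleus.

molybdenum-98; 8.63 MeV/nucleon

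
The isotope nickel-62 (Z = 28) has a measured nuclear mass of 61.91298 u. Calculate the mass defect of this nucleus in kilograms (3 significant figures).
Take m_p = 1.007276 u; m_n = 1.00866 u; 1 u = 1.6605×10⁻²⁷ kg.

Z = 28, so N = A − Z = 62 − 28 = 34.
Σm = 28·m_p + 34·m_n = 28.203728 + 34.29444 = 62.498168 u
Δm = 62.498168 − 61.91298 = 0.585188 u
In SI units: 0.585188 u × 1.6605×10⁻²⁷ kg/u = 9.7170e-28 kg

9.72e-28 kg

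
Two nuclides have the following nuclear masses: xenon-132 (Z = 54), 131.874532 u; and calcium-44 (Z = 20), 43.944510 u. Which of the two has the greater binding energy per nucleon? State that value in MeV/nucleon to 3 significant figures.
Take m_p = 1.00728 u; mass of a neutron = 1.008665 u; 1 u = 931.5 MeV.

xenon-132: Σm = 54(1.00728) + 78(1.008665) = 133.068990 u; Δm = 1.194458 u; E_B = 1112.6 MeV; E_B/A = 8.429 MeV
calcium-44: Σm = 20(1.00728) + 24(1.008665) = 44.353560 u; Δm = 0.409050 u; E_B = 381.03 MeV; E_B/A = 8.660 MeV
calcium-44 has the higher binding energy per nucleon, so it is the more tightly bound nucleus.

calcium-44; 8.66 MeV/nucleon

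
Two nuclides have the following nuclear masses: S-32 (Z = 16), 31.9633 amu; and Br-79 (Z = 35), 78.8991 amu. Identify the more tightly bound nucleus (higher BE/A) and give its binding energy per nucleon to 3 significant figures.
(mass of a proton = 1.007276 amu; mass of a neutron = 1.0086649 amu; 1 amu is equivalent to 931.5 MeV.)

Br-79; 8.69 MeV/nucleon

S-32: Σm = 16(1.007276) + 16(1.0086649) = 32.2550544 amu; Δm = 0.2917544 amu; E_B = 271.77 MeV; E_B/A = 8.493 MeV
Br-79: Σm = 35(1.007276) + 44(1.0086649) = 79.6359156 amu; Δm = 0.7368156 amu; E_B = 686.34 MeV; E_B/A = 8.688 MeV
Br-79 has the higher binding energy per nucleon, so it is the more tightly bound nucleus.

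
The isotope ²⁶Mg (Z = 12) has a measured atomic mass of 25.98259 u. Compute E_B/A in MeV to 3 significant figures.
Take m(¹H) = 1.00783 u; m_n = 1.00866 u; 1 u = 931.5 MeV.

8.33 MeV/nucleon

Σm = 12·m(¹H) + 14·m_n = 12.09396 + 14.12124 = 26.21520 u
The mass defect is 26.21520 − 25.98259 = 0.23261 u.
Binding energy = Δm·c² = 0.23261 × 931.5 MeV/u = 216.676 MeV
Per nucleon: 216.676 / 26 = 8.334 MeV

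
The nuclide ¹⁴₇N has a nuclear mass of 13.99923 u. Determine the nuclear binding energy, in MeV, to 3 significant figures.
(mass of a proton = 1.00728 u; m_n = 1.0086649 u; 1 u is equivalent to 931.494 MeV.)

105 MeV

With 7 protons and 7 neutrons (A = 14):
Total constituent mass: 7 × 1.00728 + 7 × 1.0086649 = 14.1116143 u
Mass defect Δm = 14.1116143 − 13.99923 = 0.1123843 u
E_B = 0.1123843 × 931.494 = 104.685 MeV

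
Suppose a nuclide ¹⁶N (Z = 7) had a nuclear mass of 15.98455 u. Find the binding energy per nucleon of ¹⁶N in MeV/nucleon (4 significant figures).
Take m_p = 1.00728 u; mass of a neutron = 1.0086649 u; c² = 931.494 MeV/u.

Z = 7, so N = A − Z = 16 − 7 = 9.
Mass of separated nucleons = 7(1.00728) + 9(1.0086649) = 7.05096 + 9.0779841 = 16.1289441 u
Δm = 16.1289441 − 15.98455 = 0.1443941 u
E_B = 0.1443941 × 931.494 = 134.502 MeV
BE/A = 134.502 MeV / 16 = 8.406 MeV/nucleon

8.406 MeV/nucleon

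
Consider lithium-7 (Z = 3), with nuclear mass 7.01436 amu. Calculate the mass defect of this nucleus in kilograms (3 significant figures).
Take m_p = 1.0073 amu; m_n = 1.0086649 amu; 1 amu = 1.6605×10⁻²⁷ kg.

7.01e-29 kg

With 3 protons and 4 neutrons (A = 7):
Σm = 3·m_p + 4·m_n = 3.0219 + 4.0346596 = 7.0565596 amu
The mass defect is 7.0565596 − 7.01436 = 0.0421996 amu.
In SI units: 0.0421996 amu × 1.6605×10⁻²⁷ kg/amu = 7.0072e-29 kg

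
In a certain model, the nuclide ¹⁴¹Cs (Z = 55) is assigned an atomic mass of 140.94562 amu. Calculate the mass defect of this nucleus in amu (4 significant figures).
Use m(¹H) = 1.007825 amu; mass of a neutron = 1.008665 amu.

1.230 amu

Z = 55, so N = A − Z = 141 − 55 = 86.
Mass of separated nucleons = 55(1.007825) + 86(1.008665) = 55.430375 + 86.745190 = 142.175565 amu
Mass defect Δm = 142.175565 − 140.94562 = 1.229945 amu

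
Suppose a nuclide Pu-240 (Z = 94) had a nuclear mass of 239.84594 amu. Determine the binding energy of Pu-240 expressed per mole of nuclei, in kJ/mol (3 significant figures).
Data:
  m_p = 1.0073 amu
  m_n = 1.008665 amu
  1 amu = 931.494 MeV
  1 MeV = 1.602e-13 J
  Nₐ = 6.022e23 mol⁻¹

1.89e+11 kJ/mol

With 94 protons and 146 neutrons (A = 240):
Mass of separated nucleons = 94(1.0073) + 146(1.008665) = 94.6862 + 147.265090 = 241.951290 amu
Mass defect Δm = 241.951290 − 239.84594 = 2.105350 amu
Converting to energy: 2.105350 amu × 931.494 MeV/amu = 1961.12 MeV
Per nucleus in joules: 1961.12 MeV × 1.602e-13 J/MeV = 3.1417e-10 J
Per mole: 3.1417e-10 J × 6.022e23 mol⁻¹ = 1.8919e+14 J/mol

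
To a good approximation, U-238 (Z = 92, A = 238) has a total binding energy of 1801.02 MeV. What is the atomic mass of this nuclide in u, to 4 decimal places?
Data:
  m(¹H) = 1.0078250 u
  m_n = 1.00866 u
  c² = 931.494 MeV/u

Mass defect = 1801.02 MeV / (931.494 MeV/u) = 1.933475 u
Constituent mass = 92(1.0078250) + 146(1.00866) = 239.9842600 u
Atomic mass = 239.9842600 − 1.933475 = 238.0507850 u ≈ 238.0508 u (to 4 decimal places)

238.0508 u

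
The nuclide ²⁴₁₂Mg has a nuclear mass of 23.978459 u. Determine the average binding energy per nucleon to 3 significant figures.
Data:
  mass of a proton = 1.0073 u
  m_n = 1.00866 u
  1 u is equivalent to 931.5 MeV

Z = 12, so N = A − Z = 24 − 12 = 12.
Total constituent mass: 12 × 1.0073 + 12 × 1.00866 = 24.19152 u
The mass defect is 24.19152 − 23.978459 = 0.213061 u.
Binding energy = Δm·c² = 0.213061 × 931.5 MeV/u = 198.466 MeV
Dividing by A = 24 gives 8.269 MeV per nucleon.

8.27 MeV/nucleon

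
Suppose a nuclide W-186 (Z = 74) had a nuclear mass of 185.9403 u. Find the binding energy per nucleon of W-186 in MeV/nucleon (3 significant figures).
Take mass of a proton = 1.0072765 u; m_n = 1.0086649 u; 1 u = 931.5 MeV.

7.86 MeV/nucleon

Mass of separated nucleons = 74(1.0072765) + 112(1.0086649) = 74.5384610 + 112.9704688 = 187.5089298 u
Δm = 187.5089298 − 185.9403 = 1.5686298 u
E_B = 1.5686298 × 931.5 = 1461.18 MeV
Dividing by A = 186 gives 7.856 MeV per nucleon.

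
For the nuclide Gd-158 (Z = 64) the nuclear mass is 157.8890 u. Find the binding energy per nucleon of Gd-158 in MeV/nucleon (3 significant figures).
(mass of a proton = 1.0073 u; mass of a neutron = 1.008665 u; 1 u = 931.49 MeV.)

Z = 64, so N = A − Z = 158 − 64 = 94.
Mass of separated nucleons = 64(1.0073) + 94(1.008665) = 64.4672 + 94.814510 = 159.281710 u
The mass defect is 159.281710 − 157.8890 = 1.392710 u.
E_B = 1.392710 × 931.49 = 1297.30 MeV
Per nucleon: 1297.30 / 158 = 8.211 MeV

8.21 MeV/nucleon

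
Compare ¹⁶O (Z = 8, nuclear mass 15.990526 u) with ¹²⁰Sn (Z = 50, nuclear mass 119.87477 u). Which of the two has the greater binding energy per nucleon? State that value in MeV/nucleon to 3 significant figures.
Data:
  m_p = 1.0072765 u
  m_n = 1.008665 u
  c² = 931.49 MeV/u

¹⁶O: Σm = 8(1.0072765) + 8(1.008665) = 16.1275320 u; Δm = 0.1370060 u; E_B = 127.62 MeV; E_B/A = 7.976 MeV
¹²⁰Sn: Σm = 50(1.0072765) + 70(1.008665) = 120.9703750 u; Δm = 1.0956050 u; E_B = 1020.545 MeV; E_B/A = 8.5045 MeV
¹²⁰Sn has the higher binding energy per nucleon, so it is the more tightly bound nucleus.

¹²⁰Sn; 8.50 MeV/nucleon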